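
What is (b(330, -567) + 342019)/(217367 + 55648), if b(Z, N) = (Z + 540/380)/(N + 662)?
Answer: 617350592/492792075 ≈ 1.2528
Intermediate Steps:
b(Z, N) = (27/19 + Z)/(662 + N) (b(Z, N) = (Z + 540*(1/380))/(662 + N) = (Z + 27/19)/(662 + N) = (27/19 + Z)/(662 + N))
(b(330, -567) + 342019)/(217367 + 55648) = ((27/19 + 330)/(662 - 567) + 342019)/(217367 + 55648) = ((6297/19)/95 + 342019)/273015 = ((1/95)*(6297/19) + 342019)*(1/273015) = (6297/1805 + 342019)*(1/273015) = (617350592/1805)*(1/273015) = 617350592/492792075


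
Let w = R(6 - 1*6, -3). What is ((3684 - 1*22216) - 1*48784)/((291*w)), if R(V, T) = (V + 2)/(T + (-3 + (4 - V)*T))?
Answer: 201948/97 ≈ 2081.9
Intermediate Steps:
R(V, T) = (2 + V)/(-3 + T + T*(4 - V)) (R(V, T) = (2 + V)/(T + (-3 + T*(4 - V))) = (2 + V)/(-3 + T + T*(4 - V)))
w = -⅑ (w = (-2 - (6 - 1*6))/(3 - 5*(-3) - 3*(6 - 1*6)) = (-2 - (6 - 6))/(3 + 15 - 3*(6 - 6)) = (-2 - 1*0)/(3 + 15 - 3*0) = (-2 + 0)/(3 + 15 + 0) = -2/18 = (1/18)*(-2) = -⅑ ≈ -0.11111)
((3684 - 1*22216) - 1*48784)/((291*w)) = ((3684 - 1*22216) - 1*48784)/((291*(-⅑))) = ((3684 - 22216) - 48784)/(-97/3) = (-18532 - 48784)*(-3/97) = -67316*(-3/97) = 201948/97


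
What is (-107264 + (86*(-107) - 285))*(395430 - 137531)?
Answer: -30109966149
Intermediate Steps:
(-107264 + (86*(-107) - 285))*(395430 - 137531) = (-107264 + (-9202 - 285))*257899 = (-107264 - 9487)*257899 = -116751*257899 = -30109966149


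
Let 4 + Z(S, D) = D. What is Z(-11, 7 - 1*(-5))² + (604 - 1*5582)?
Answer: -4914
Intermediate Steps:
Z(S, D) = -4 + D
Z(-11, 7 - 1*(-5))² + (604 - 1*5582) = (-4 + (7 - 1*(-5)))² + (604 - 1*5582) = (-4 + (7 + 5))² + (604 - 5582) = (-4 + 12)² - 4978 = 8² - 4978 = 64 - 4978 = -4914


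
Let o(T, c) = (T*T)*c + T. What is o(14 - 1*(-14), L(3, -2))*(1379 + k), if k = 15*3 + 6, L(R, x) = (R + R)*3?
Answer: 20220200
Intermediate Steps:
L(R, x) = 6*R (L(R, x) = (2*R)*3 = 6*R)
o(T, c) = T + c*T**2 (o(T, c) = T**2*c + T = c*T**2 + T = T + c*T**2)
k = 51 (k = 45 + 6 = 51)
o(14 - 1*(-14), L(3, -2))*(1379 + k) = ((14 - 1*(-14))*(1 + (14 - 1*(-14))*(6*3)))*(1379 + 51) = ((14 + 14)*(1 + (14 + 14)*18))*1430 = (28*(1 + 28*18))*1430 = (28*(1 + 504))*1430 = (28*505)*1430 = 14140*1430 = 20220200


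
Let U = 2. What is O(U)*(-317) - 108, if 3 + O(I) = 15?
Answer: -3912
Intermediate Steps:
O(I) = 12 (O(I) = -3 + 15 = 12)
O(U)*(-317) - 108 = 12*(-317) - 108 = -3804 - 108 = -3912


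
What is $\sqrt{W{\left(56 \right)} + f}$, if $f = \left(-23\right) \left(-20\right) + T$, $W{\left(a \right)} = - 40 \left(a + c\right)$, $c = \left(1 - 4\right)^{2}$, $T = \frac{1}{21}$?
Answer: $\frac{i \sqrt{943719}}{21} \approx 46.26 i$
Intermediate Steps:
$T = \frac{1}{21} \approx 0.047619$
$c = 9$ ($c = \left(-3\right)^{2} = 9$)
$W{\left(a \right)} = -360 - 40 a$ ($W{\left(a \right)} = - 40 \left(a + 9\right) = - 40 \left(9 + a\right) = -360 - 40 a$)
$f = \frac{9661}{21}$ ($f = \left(-23\right) \left(-20\right) + \frac{1}{21} = 460 + \frac{1}{21} = \frac{9661}{21} \approx 460.05$)
$\sqrt{W{\left(56 \right)} + f} = \sqrt{\left(-360 - 2240\right) + \frac{9661}{21}} = \sqrt{-2600 + \frac{9661}{21}} = \sqrt{- \frac{44939}{21}} = \frac{i \sqrt{943719}}{21}$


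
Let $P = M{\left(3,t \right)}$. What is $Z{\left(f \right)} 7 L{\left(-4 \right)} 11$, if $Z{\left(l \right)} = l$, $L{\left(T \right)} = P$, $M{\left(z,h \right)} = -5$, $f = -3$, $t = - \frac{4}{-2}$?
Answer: $1155$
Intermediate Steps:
$t = 2$ ($t = \left(-4\right) \left(- \frac{1}{2}\right) = 2$)
$P = -5$
$L{\left(T \right)} = -5$
$Z{\left(f \right)} 7 L{\left(-4 \right)} 11 = \left(-3\right) 7 \left(-5\right) 11 = \left(-21\right) \left(-5\right) 11 = 105 \cdot 11 = 1155$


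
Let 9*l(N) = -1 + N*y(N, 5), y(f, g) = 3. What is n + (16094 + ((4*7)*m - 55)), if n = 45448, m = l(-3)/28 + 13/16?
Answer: 2214311/36 ≈ 61509.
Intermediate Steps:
l(N) = -⅑ + N/3 (l(N) = (-1 + N*3)/9 = (-1 + 3*N)/9 = -⅑ + N/3)
m = 779/1008 (m = (-⅑ + (⅓)*(-3))/28 + 13/16 = (-⅑ - 1)*(1/28) + 13*(1/16) = -10/9*1/28 + 13/16 = -5/126 + 13/16 = 779/1008 ≈ 0.77282)
n + (16094 + ((4*7)*m - 55)) = 45448 + (16094 + ((4*7)*(779/1008) - 55)) = 45448 + (16094 + (28*(779/1008) - 55)) = 45448 + (16094 + (779/36 - 55)) = 45448 + (16094 - 1201/36) = 45448 + 578183/36 = 2214311/36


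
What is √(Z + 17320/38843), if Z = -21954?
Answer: I*√33123053699386/38843 ≈ 148.17*I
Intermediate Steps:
√(Z + 17320/38843) = √(-21954 + 17320/38843) = √(-852741902/38843) = I*√33123053699386/38843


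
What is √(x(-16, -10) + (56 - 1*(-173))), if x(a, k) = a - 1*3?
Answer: √210 ≈ 14.491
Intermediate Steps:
x(a, k) = -3 + a (x(a, k) = a - 3 = -3 + a)
√(x(-16, -10) + (56 - 1*(-173))) = √((-3 - 16) + (56 - 1*(-173))) = √(-19 + (56 + 173)) = √(-19 + 229) = √210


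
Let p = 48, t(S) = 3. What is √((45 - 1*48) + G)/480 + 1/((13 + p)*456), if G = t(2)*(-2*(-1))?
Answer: 1/27816 + √3/480 ≈ 0.0036444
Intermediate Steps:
G = 6 (G = 3*(-2*(-1)) = 3*2 = 6)
√((45 - 1*48) + G)/480 + 1/((13 + p)*456) = √((45 - 1*48) + 6)/480 + 1/((13 + 48)*456) = √((45 - 48) + 6)*(1/480) + (1/456)/61 = √(-3 + 6)*(1/480) + (1/61)*(1/456) = √3*(1/480) + 1/27816 = √3/480 + 1/27816 = 1/27816 + √3/480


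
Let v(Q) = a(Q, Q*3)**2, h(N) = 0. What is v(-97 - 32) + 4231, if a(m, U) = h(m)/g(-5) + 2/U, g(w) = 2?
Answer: 633672643/149769 ≈ 4231.0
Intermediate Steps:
a(m, U) = 2/U (a(m, U) = 0/2 + 2/U = 0*(1/2) + 2/U = 0 + 2/U = 2/U)
v(Q) = 4/(9*Q**2) (v(Q) = (2/((Q*3)))**2 = (2/((3*Q)))**2 = (2*(1/(3*Q)))**2 = (2/(3*Q))**2 = 4/(9*Q**2))
v(-97 - 32) + 4231 = 4/(9*(-97 - 32)**2) + 4231 = (4/9)/(-129)**2 + 4231 = (4/9)*(1/16641) + 4231 = 4/149769 + 4231 = 633672643/149769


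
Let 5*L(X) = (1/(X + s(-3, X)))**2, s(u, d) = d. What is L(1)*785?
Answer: 157/4 ≈ 39.250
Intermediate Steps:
L(X) = 1/(20*X**2) (L(X) = (1/(X + X))**2/5 = (1/(2*X))**2/5 = (1/(4*X**2))/5 = 1/(20*X**2))
L(1)*785 = ((1/20)/1**2)*785 = ((1/20)*1)*785 = (1/20)*785 = 157/4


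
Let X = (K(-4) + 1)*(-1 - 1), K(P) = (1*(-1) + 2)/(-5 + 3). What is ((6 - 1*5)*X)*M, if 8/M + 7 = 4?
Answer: 8/3 ≈ 2.6667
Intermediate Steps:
M = -8/3 (M = 8/(-7 + 4) = 8/(-3) = 8*(-1/3) = -8/3 ≈ -2.6667)
K(P) = -1/2 (K(P) = (-1 + 2)/(-2) = 1*(-1/2) = -1/2)
X = -1 (X = (-1/2 + 1)*(-1 - 1) = (1/2)*(-2) = -1)
((6 - 1*5)*X)*M = ((6 - 1*5)*(-1))*(-8/3) = ((6 - 5)*(-1))*(-8/3) = (1*(-1))*(-8/3) = -1*(-8/3) = 8/3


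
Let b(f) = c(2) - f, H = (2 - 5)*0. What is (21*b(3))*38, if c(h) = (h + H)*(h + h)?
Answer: 3990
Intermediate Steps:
H = 0 (H = -3*0 = 0)
c(h) = 2*h² (c(h) = (h + 0)*(h + h) = h*(2*h) = 2*h²)
b(f) = 8 - f (b(f) = 2*2² - f = 2*4 - f = 8 - f)
(21*b(3))*38 = (21*(8 - 1*3))*38 = (21*(8 - 3))*38 = (21*5)*38 = 105*38 = 3990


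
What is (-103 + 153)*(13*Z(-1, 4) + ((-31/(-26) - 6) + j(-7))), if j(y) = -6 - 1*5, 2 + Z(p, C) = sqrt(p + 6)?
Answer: -27175/13 + 650*sqrt(5) ≈ -636.94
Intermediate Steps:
Z(p, C) = -2 + sqrt(6 + p) (Z(p, C) = -2 + sqrt(p + 6) = -2 + sqrt(6 + p))
j(y) = -11 (j(y) = -6 - 5 = -11)
(-103 + 153)*(13*Z(-1, 4) + ((-31/(-26) - 6) + j(-7))) = (-103 + 153)*(13*(-2 + sqrt(6 - 1)) + ((-31/(-26) - 6) - 11)) = 50*(13*(-2 + sqrt(5)) + ((-31*(-1/26) - 6) - 11)) = 50*((-26 + 13*sqrt(5)) + ((31/26 - 6) - 11)) = 50*((-26 + 13*sqrt(5)) + (-125/26 - 11)) = 50*((-26 + 13*sqrt(5)) - 411/26) = 50*(-1087/26 + 13*sqrt(5)) = -27175/13 + 650*sqrt(5)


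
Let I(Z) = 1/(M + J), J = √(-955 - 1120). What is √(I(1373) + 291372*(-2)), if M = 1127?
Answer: √((-656752487 - 2913720*I*√83)/(1127 + 5*I*√83)) ≈ 0.e-8 - 763.38*I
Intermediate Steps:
J = 5*I*√83 (J = √(-2075) = 5*I*√83 ≈ 45.552*I)
I(Z) = 1/(1127 + 5*I*√83)
√(I(1373) + 291372*(-2)) = √((1127/1272204 - 5*I*√83/1272204) + 291372*(-2)) = √((1127/1272204 - 5*I*√83/1272204) - 582744) = √(-741369246649/1272204 - 5*I*√83/1272204)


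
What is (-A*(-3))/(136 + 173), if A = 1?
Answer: 1/103 ≈ 0.0097087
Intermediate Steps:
(-A*(-3))/(136 + 173) = (-1*1*(-3))/(136 + 173) = (-1*(-3))/309 = (1/309)*3 = 1/103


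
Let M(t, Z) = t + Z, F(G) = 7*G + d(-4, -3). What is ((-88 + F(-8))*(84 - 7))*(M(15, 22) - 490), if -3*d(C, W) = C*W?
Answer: 5162388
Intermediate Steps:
d(C, W) = -C*W/3
F(G) = -4 + 7*G (F(G) = 7*G - 1/3*(-4)*(-3) = 7*G - 4 = -4 + 7*G)
M(t, Z) = Z + t
((-88 + F(-8))*(84 - 7))*(M(15, 22) - 490) = ((-88 + (-4 + 7*(-8)))*(84 - 7))*((22 + 15) - 490) = ((-88 + (-4 - 56))*77)*(37 - 490) = ((-88 - 60)*77)*(-453) = -148*77*(-453) = -11396*(-453) = 5162388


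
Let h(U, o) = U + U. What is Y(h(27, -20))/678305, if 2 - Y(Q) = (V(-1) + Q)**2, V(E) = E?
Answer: -2807/678305 ≈ -0.0041383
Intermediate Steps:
h(U, o) = 2*U
Y(Q) = 2 - (-1 + Q)**2
Y(h(27, -20))/678305 = (2 - (-1 + 2*27)**2)/678305 = (2 - (-1 + 54)**2)*(1/678305) = (2 - 1*53**2)*(1/678305) = (2 - 1*2809)*(1/678305) = (2 - 2809)*(1/678305) = -2807*1/678305 = -2807/678305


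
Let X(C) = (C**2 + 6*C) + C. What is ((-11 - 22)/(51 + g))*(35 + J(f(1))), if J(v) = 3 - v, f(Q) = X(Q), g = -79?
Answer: 495/14 ≈ 35.357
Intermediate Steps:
X(C) = C**2 + 7*C
f(Q) = Q*(7 + Q)
((-11 - 22)/(51 + g))*(35 + J(f(1))) = ((-11 - 22)/(51 - 79))*(35 + (3 - (7 + 1))) = (-33/(-28))*(35 + (3 - 8)) = (-33*(-1/28))*(35 + (3 - 1*8)) = 33*(35 + (3 - 8))/28 = 33*(35 - 5)/28 = (33/28)*30 = 495/14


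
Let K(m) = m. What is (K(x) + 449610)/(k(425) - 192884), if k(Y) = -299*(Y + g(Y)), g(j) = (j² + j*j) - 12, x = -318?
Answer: -449292/108330121 ≈ -0.0041474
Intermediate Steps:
g(j) = -12 + 2*j² (g(j) = (j² + j²) - 12 = 2*j² - 12 = -12 + 2*j²)
k(Y) = 3588 - 598*Y² - 299*Y (k(Y) = -299*(Y + (-12 + 2*Y²)) = -299*(-12 + Y + 2*Y²) = 3588 - 598*Y² - 299*Y)
(K(x) + 449610)/(k(425) - 192884) = (-318 + 449610)/((3588 - 598*425² - 299*425) - 192884) = 449292/((3588 - 598*180625 - 127075) - 192884) = 449292/((3588 - 108013750 - 127075) - 192884) = 449292/(-108137237 - 192884) = 449292/(-108330121) = 449292*(-1/108330121) = -449292/108330121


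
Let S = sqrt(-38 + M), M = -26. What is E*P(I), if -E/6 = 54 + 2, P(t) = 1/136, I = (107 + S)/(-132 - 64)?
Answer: -42/17 ≈ -2.4706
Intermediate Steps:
S = 8*I (S = sqrt(-38 - 26) = sqrt(-64) = 8*I ≈ 8.0*I)
I = -107/196 - 2*I/49 (I = (107 + 8*I)/(-132 - 64) = (107 + 8*I)/(-196) = (107 + 8*I)*(-1/196) = -107/196 - 2*I/49 ≈ -0.54592 - 0.040816*I)
P(t) = 1/136
E = -336 (E = -6*(54 + 2) = -6*56 = -336)
E*P(I) = -336*1/136 = -42/17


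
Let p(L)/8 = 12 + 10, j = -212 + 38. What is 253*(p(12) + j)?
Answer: 506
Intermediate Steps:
j = -174
p(L) = 176 (p(L) = 8*(12 + 10) = 8*22 = 176)
253*(p(12) + j) = 253*(176 - 174) = 253*2 = 506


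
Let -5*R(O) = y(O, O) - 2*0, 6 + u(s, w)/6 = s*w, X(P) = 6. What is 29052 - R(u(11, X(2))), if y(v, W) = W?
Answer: 29124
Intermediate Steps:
u(s, w) = -36 + 6*s*w (u(s, w) = -36 + 6*(s*w) = -36 + 6*s*w)
R(O) = -O/5 (R(O) = -(O - 2*0)/5 = -(O + 0)/5 = -O/5)
29052 - R(u(11, X(2))) = 29052 - (-1)*(-36 + 6*11*6)/5 = 29052 - (-1)*(-36 + 396)/5 = 29052 - (-1)*360/5 = 29052 - 1*(-72) = 29052 + 72 = 29124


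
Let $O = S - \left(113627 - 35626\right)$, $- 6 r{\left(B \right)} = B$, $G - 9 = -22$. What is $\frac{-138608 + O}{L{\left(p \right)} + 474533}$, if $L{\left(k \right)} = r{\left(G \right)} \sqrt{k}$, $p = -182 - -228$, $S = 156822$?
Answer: $- \frac{510676280478}{4053268221715} + \frac{2331693 \sqrt{46}}{4053268221715} \approx -0.12599$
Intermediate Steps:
$G = -13$ ($G = 9 - 22 = -13$)
$r{\left(B \right)} = - \frac{B}{6}$
$p = 46$ ($p = -182 + 228 = 46$)
$L{\left(k \right)} = \frac{13 \sqrt{k}}{6}$ ($L{\left(k \right)} = \left(- \frac{1}{6}\right) \left(-13\right) \sqrt{k} = \frac{13 \sqrt{k}}{6}$)
$O = 78821$ ($O = 156822 - \left(113627 - 35626\right) = 156822 - 78001 = 78821$)
$\frac{-138608 + O}{L{\left(p \right)} + 474533} = \frac{-138608 + 78821}{\frac{13 \sqrt{46}}{6} + 474533} = - \frac{59787}{474533 + \frac{13 \sqrt{46}}{6}}$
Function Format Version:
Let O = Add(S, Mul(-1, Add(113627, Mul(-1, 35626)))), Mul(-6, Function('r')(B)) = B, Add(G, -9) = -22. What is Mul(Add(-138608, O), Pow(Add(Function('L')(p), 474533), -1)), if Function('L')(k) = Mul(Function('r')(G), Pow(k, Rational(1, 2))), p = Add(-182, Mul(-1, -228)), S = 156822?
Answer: Add(Rational(-510676280478, 4053268221715), Mul(Rational(2331693, 4053268221715), Pow(46, Rational(1, 2)))) ≈ -0.12599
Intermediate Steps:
G = -13 (G = Add(9, -22) = -13)
Function('r')(B) = Mul(Rational(-1, 6), B)
p = 46 (p = Add(-182, 228) = 46)
Function('L')(k) = Mul(Rational(13, 6), Pow(k, Rational(1, 2))) (Function('L')(k) = Mul(Mul(Rational(-1, 6), -13), Pow(k, Rational(1, 2))) = Mul(Rational(13, 6), Pow(k, Rational(1, 2))))
O = 78821 (O = Add(156822, Mul(-1, Add(113627, Mul(-1, 35626)))) = Add(156822, Mul(-1, Add(113627, -35626))) = Add(156822, Mul(-1, 78001)) = Add(156822, -78001) = 78821)
Mul(Add(-138608, O), Pow(Add(Function('L')(p), 474533), -1)) = Mul(Add(-138608, 78821), Pow(Add(Mul(Rational(13, 6), Pow(46, Rational(1, 2))), 474533), -1)) = Mul(-59787, Pow(Add(474533, Mul(Rational(13, 6), Pow(46, Rational(1, 2)))), -1))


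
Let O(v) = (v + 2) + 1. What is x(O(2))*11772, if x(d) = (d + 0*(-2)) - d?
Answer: 0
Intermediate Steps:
O(v) = 3 + v (O(v) = (2 + v) + 1 = 3 + v)
x(d) = 0 (x(d) = (d + 0) - d = d - d = 0)
x(O(2))*11772 = 0*11772 = 0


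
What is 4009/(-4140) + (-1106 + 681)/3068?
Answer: -1757389/1587690 ≈ -1.1069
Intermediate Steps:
4009/(-4140) + (-1106 + 681)/3068 = 4009*(-1/4140) - 425*1/3068 = -4009/4140 - 425/3068 = -1757389/1587690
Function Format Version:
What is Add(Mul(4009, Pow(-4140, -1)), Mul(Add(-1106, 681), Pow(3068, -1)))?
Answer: Rational(-1757389, 1587690) ≈ -1.1069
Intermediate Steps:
Add(Mul(4009, Pow(-4140, -1)), Mul(Add(-1106, 681), Pow(3068, -1))) = Add(Mul(4009, Rational(-1, 4140)), Mul(-425, Rational(1, 3068))) = Add(Rational(-4009, 4140), Rational(-425, 3068)) = Rational(-1757389, 1587690)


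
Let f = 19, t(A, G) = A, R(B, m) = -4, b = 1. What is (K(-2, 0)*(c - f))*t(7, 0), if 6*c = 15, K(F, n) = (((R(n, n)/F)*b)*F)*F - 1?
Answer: -1617/2 ≈ -808.50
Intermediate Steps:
K(F, n) = -1 - 4*F (K(F, n) = ((-4/F*1)*F)*F - 1 = ((-4/F)*F)*F - 1 = -4*F - 1 = -1 - 4*F)
c = 5/2 (c = (⅙)*15 = 5/2 ≈ 2.5000)
(K(-2, 0)*(c - f))*t(7, 0) = ((-1 - 4*(-2))*(5/2 - 1*19))*7 = ((-1 + 8)*(5/2 - 19))*7 = (7*(-33/2))*7 = -231/2*7 = -1617/2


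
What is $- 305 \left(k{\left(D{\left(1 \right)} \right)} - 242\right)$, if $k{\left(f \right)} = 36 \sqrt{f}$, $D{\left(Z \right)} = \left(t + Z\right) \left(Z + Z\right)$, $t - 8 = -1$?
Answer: $29890$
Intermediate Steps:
$t = 7$ ($t = 8 - 1 = 7$)
$D{\left(Z \right)} = 2 Z \left(7 + Z\right)$ ($D{\left(Z \right)} = \left(7 + Z\right) \left(Z + Z\right) = \left(7 + Z\right) 2 Z = 2 Z \left(7 + Z\right)$)
$- 305 \left(k{\left(D{\left(1 \right)} \right)} - 242\right) = - 305 \left(36 \sqrt{2 \cdot 1 \left(7 + 1\right)} - 242\right) = - 305 \left(36 \sqrt{2 \cdot 1 \cdot 8} - 242\right) = - 305 \left(36 \sqrt{16} - 242\right) = - 305 \left(36 \cdot 4 - 242\right) = - 305 \left(144 - 242\right) = \left(-305\right) \left(-98\right) = 29890$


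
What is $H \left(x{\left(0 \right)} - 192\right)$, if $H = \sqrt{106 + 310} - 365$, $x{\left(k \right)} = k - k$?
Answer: $70080 - 768 \sqrt{26} \approx 66164.0$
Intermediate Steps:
$x{\left(k \right)} = 0$
$H = -365 + 4 \sqrt{26}$ ($H = \sqrt{416} - 365 = 4 \sqrt{26} - 365 = -365 + 4 \sqrt{26} \approx -344.6$)
$H \left(x{\left(0 \right)} - 192\right) = \left(-365 + 4 \sqrt{26}\right) \left(0 - 192\right) = \left(-365 + 4 \sqrt{26}\right) \left(-192\right) = 70080 - 768 \sqrt{26}$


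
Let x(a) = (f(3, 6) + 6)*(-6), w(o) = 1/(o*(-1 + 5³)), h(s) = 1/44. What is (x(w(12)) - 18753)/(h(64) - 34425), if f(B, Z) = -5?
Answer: 825396/1514699 ≈ 0.54492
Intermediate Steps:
h(s) = 1/44
w(o) = 1/(124*o) (w(o) = 1/(o*(-1 + 125)) = 1/(o*124) = 1/(124*o))
x(a) = -6 (x(a) = (-5 + 6)*(-6) = 1*(-6) = -6)
(x(w(12)) - 18753)/(h(64) - 34425) = (-6 - 18753)/(1/44 - 34425) = -18759/(-1514699/44) = -18759*(-44/1514699) = 825396/1514699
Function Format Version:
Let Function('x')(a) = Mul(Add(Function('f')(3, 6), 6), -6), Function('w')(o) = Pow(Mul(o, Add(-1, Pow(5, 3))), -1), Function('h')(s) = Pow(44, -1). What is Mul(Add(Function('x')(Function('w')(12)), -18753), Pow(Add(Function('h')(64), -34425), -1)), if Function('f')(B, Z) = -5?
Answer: Rational(825396, 1514699) ≈ 0.54492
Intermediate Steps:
Function('h')(s) = Rational(1, 44)
Function('w')(o) = Mul(Rational(1, 124), Pow(o, -1)) (Function('w')(o) = Pow(Mul(o, Add(-1, 125)), -1) = Pow(Mul(o, 124), -1) = Pow(Mul(124, o), -1) = Mul(Rational(1, 124), Pow(o, -1)))
Function('x')(a) = -6 (Function('x')(a) = Mul(Add(-5, 6), -6) = Mul(1, -6) = -6)
Mul(Add(Function('x')(Function('w')(12)), -18753), Pow(Add(Function('h')(64), -34425), -1)) = Mul(Add(-6, -18753), Pow(Add(Rational(1, 44), -34425), -1)) = Mul(-18759, Pow(Rational(-1514699, 44), -1)) = Mul(-18759, Rational(-44, 1514699)) = Rational(825396, 1514699)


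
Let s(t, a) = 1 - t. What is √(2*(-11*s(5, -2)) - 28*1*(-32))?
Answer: 2*√246 ≈ 31.369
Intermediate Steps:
√(2*(-11*s(5, -2)) - 28*1*(-32)) = √(2*(-11*(1 - 1*5)) - 28*1*(-32)) = √(2*(-11*(1 - 5)) - 28*(-32)) = √(2*(-11*(-4)) + 896) = √(2*44 + 896) = √(88 + 896) = √984 = 2*√246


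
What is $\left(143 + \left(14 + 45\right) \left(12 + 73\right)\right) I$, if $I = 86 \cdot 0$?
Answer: $0$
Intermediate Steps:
$I = 0$
$\left(143 + \left(14 + 45\right) \left(12 + 73\right)\right) I = \left(143 + \left(14 + 45\right) \left(12 + 73\right)\right) 0 = \left(143 + 59 \cdot 85\right) 0 = \left(143 + 5015\right) 0 = 5158 \cdot 0 = 0$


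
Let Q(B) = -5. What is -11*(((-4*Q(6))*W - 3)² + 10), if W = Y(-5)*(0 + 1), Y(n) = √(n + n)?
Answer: 43791 + 1320*I*√10 ≈ 43791.0 + 4174.2*I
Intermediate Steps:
Y(n) = √2*√n (Y(n) = √(2*n) = √2*√n)
W = I*√10 (W = (√2*√(-5))*(0 + 1) = (√2*(I*√5))*1 = (I*√10)*1 = I*√10 ≈ 3.1623*I)
-11*(((-4*Q(6))*W - 3)² + 10) = -11*(((-4*(-5))*(I*√10) - 3)² + 10) = -11*((20*(I*√10) - 3)² + 10) = -11*((20*I*√10 - 3)² + 10) = -11*((-3 + 20*I*√10)² + 10) = -11*(10 + (-3 + 20*I*√10)²) = -110 - 11*(-3 + 20*I*√10)²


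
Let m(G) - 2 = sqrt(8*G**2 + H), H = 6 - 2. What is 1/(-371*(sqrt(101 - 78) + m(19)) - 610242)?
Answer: -1/(610984 + 371*sqrt(23) + 742*sqrt(723)) ≈ -1.5805e-6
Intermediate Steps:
H = 4
m(G) = 2 + sqrt(4 + 8*G**2) (m(G) = 2 + sqrt(8*G**2 + 4) = 2 + sqrt(4 + 8*G**2))
1/(-371*(sqrt(101 - 78) + m(19)) - 610242) = 1/(-371*(sqrt(101 - 78) + (2 + 2*sqrt(1 + 2*19**2))) - 610242) = 1/(-371*(sqrt(23) + (2 + 2*sqrt(1 + 2*361))) - 610242) = 1/(-371*(sqrt(23) + (2 + 2*sqrt(1 + 722))) - 610242) = 1/(-371*(sqrt(23) + (2 + 2*sqrt(723))) - 610242) = 1/(-371*(2 + sqrt(23) + 2*sqrt(723)) - 610242) = 1/((-742 - 742*sqrt(723) - 371*sqrt(23)) - 610242) = 1/(-610984 - 742*sqrt(723) - 371*sqrt(23))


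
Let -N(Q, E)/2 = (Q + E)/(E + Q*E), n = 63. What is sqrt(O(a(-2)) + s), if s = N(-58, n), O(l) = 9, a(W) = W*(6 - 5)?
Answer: sqrt(12899271)/1197 ≈ 3.0005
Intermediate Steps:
a(W) = W (a(W) = W*1 = W)
N(Q, E) = -2*(E + Q)/(E + E*Q) (N(Q, E) = -2*(Q + E)/(E + Q*E) = -2*(E + Q)/(E + E*Q))
s = 10/3591 (s = 2*(-1*63 - 1*(-58))/(63*(1 - 58)) = 2*(1/63)*(-63 + 58)/(-57) = 2*(1/63)*(-1/57)*(-5) = 10/3591 ≈ 0.0027847)
sqrt(O(a(-2)) + s) = sqrt(9 + 10/3591) = sqrt(32329/3591) = sqrt(12899271)/1197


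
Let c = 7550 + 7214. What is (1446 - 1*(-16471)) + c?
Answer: 32681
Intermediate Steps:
c = 14764
(1446 - 1*(-16471)) + c = (1446 - 1*(-16471)) + 14764 = (1446 + 16471) + 14764 = 17917 + 14764 = 32681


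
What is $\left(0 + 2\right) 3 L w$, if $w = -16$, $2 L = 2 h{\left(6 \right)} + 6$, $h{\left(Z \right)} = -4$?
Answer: $96$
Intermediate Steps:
$L = -1$ ($L = \frac{2 \left(-4\right) + 6}{2} = \frac{-8 + 6}{2} = \frac{1}{2} \left(-2\right) = -1$)
$\left(0 + 2\right) 3 L w = \left(0 + 2\right) 3 \left(-1\right) \left(-16\right) = 2 \cdot 3 \left(-1\right) \left(-16\right) = 6 \left(-1\right) \left(-16\right) = \left(-6\right) \left(-16\right) = 96$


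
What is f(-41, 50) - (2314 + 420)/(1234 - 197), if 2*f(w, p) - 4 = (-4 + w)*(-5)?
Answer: 232005/2074 ≈ 111.86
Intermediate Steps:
f(w, p) = 12 - 5*w/2 (f(w, p) = 2 + ((-4 + w)*(-5))/2 = 2 + (20 - 5*w)/2 = 2 + (10 - 5*w/2) = 12 - 5*w/2)
f(-41, 50) - (2314 + 420)/(1234 - 197) = (12 - 5/2*(-41)) - (2314 + 420)/(1234 - 197) = (12 + 205/2) - 2734/1037 = 229/2 - 2734/1037 = 232005/2074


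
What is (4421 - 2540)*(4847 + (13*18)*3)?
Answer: 10437669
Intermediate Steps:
(4421 - 2540)*(4847 + (13*18)*3) = 1881*(4847 + 234*3) = 1881*(4847 + 702) = 1881*5549 = 10437669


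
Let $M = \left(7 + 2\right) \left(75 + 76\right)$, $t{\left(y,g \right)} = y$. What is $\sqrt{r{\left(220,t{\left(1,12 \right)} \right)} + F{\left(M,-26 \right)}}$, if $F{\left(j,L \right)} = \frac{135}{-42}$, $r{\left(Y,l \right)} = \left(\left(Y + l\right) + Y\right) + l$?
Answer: $\frac{\sqrt{86002}}{14} \approx 20.947$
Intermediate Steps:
$r{\left(Y,l \right)} = 2 Y + 2 l$ ($r{\left(Y,l \right)} = \left(l + 2 Y\right) + l = 2 Y + 2 l$)
$M = 1359$ ($M = 9 \cdot 151 = 1359$)
$F{\left(j,L \right)} = - \frac{45}{14}$ ($F{\left(j,L \right)} = 135 \left(- \frac{1}{42}\right) = - \frac{45}{14}$)
$\sqrt{r{\left(220,t{\left(1,12 \right)} \right)} + F{\left(M,-26 \right)}} = \sqrt{\left(2 \cdot 220 + 2 \cdot 1\right) - \frac{45}{14}} = \sqrt{\left(440 + 2\right) - \frac{45}{14}} = \sqrt{442 - \frac{45}{14}} = \sqrt{\frac{6143}{14}} = \frac{\sqrt{86002}}{14}$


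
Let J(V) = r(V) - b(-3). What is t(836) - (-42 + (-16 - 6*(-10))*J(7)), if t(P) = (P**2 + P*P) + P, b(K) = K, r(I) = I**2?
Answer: 1396382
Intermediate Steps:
J(V) = 3 + V**2 (J(V) = V**2 - 1*(-3) = V**2 + 3 = 3 + V**2)
t(P) = P + 2*P**2 (t(P) = (P**2 + P**2) + P = 2*P**2 + P = P + 2*P**2)
t(836) - (-42 + (-16 - 6*(-10))*J(7)) = 836*(1 + 2*836) - (-42 + (-16 - 6*(-10))*(3 + 7**2)) = 836*(1 + 1672) - (-42 + (-16 + 60)*(3 + 49)) = 836*1673 - (-42 + 44*52) = 1398628 - (-42 + 2288) = 1398628 - 1*2246 = 1398628 - 2246 = 1396382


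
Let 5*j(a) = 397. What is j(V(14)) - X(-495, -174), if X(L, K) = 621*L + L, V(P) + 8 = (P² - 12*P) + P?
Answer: 1539847/5 ≈ 3.0797e+5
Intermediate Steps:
V(P) = -8 + P² - 11*P (V(P) = -8 + ((P² - 12*P) + P) = -8 + (P² - 11*P) = -8 + P² - 11*P)
j(a) = 397/5 (j(a) = (⅕)*397 = 397/5)
X(L, K) = 622*L
j(V(14)) - X(-495, -174) = 397/5 - 622*(-495) = 397/5 - 1*(-307890) = 397/5 + 307890 = 1539847/5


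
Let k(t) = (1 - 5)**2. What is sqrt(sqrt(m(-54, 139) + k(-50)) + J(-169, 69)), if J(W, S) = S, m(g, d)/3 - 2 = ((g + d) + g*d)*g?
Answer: sqrt(69 + 4*sqrt(75139)) ≈ 34.139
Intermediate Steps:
m(g, d) = 6 + 3*g*(d + g + d*g) (m(g, d) = 6 + 3*(((g + d) + g*d)*g) = 6 + 3*(((d + g) + d*g)*g) = 6 + 3*((d + g + d*g)*g) = 6 + 3*(g*(d + g + d*g)) = 6 + 3*g*(d + g + d*g))
k(t) = 16 (k(t) = (-4)**2 = 16)
sqrt(sqrt(m(-54, 139) + k(-50)) + J(-169, 69)) = sqrt(sqrt((6 + 3*(-54)**2 + 3*139*(-54) + 3*139*(-54)**2) + 16) + 69) = sqrt(sqrt((6 + 3*2916 - 22518 + 3*139*2916) + 16) + 69) = sqrt(sqrt((6 + 8748 - 22518 + 1215972) + 16) + 69) = sqrt(sqrt(1202208 + 16) + 69) = sqrt(sqrt(1202224) + 69) = sqrt(4*sqrt(75139) + 69) = sqrt(69 + 4*sqrt(75139))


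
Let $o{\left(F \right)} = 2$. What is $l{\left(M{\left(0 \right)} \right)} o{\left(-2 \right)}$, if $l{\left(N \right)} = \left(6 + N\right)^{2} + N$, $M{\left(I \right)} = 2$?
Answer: $132$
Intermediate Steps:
$l{\left(N \right)} = N + \left(6 + N\right)^{2}$
$l{\left(M{\left(0 \right)} \right)} o{\left(-2 \right)} = \left(2 + \left(6 + 2\right)^{2}\right) 2 = \left(2 + 8^{2}\right) 2 = \left(2 + 64\right) 2 = 66 \cdot 2 = 132$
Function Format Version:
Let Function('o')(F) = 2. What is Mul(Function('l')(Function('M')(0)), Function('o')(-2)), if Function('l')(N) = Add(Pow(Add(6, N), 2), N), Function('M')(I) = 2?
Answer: 132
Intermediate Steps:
Function('l')(N) = Add(N, Pow(Add(6, N), 2))
Mul(Function('l')(Function('M')(0)), Function('o')(-2)) = Mul(Add(2, Pow(Add(6, 2), 2)), 2) = Mul(Add(2, Pow(8, 2)), 2) = Mul(Add(2, 64), 2) = Mul(66, 2) = 132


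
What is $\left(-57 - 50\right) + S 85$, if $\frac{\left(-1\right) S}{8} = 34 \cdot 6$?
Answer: $-138827$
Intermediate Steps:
$S = -1632$ ($S = - 8 \cdot 34 \cdot 6 = \left(-8\right) 204 = -1632$)
$\left(-57 - 50\right) + S 85 = \left(-57 - 50\right) - 138720 = -107 - 138720 = -138827$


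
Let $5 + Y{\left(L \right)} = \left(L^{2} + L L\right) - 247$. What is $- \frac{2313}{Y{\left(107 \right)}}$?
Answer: $- \frac{2313}{22646} \approx -0.10214$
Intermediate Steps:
$Y{\left(L \right)} = -252 + 2 L^{2}$ ($Y{\left(L \right)} = -5 - \left(247 - L^{2} - L L\right) = -5 + \left(\left(L^{2} + L^{2}\right) - 247\right) = -5 + \left(2 L^{2} - 247\right) = -5 + \left(-247 + 2 L^{2}\right) = -252 + 2 L^{2}$)
$- \frac{2313}{Y{\left(107 \right)}} = - \frac{2313}{-252 + 2 \cdot 107^{2}} = - \frac{2313}{-252 + 2 \cdot 11449} = - \frac{2313}{-252 + 22898} = - \frac{2313}{22646}$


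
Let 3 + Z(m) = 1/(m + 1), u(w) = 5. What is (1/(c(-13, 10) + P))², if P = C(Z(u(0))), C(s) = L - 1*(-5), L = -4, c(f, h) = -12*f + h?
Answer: 1/27889 ≈ 3.5856e-5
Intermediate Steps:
c(f, h) = h - 12*f
Z(m) = -3 + 1/(1 + m) (Z(m) = -3 + 1/(m + 1) = -3 + 1/(1 + m))
C(s) = 1 (C(s) = -4 - 1*(-5) = -4 + 5 = 1)
P = 1
(1/(c(-13, 10) + P))² = (1/((10 - 12*(-13)) + 1))² = (1/((10 + 156) + 1))² = (1/(166 + 1))² = (1/167)² = 1/27889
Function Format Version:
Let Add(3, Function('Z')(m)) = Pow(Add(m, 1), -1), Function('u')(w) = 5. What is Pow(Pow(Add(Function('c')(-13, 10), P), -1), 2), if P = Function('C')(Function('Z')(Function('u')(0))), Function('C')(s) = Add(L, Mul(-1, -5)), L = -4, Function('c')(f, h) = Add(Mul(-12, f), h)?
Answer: Rational(1, 27889) ≈ 3.5856e-5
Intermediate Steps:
Function('c')(f, h) = Add(h, Mul(-12, f))
Function('Z')(m) = Add(-3, Pow(Add(1, m), -1)) (Function('Z')(m) = Add(-3, Pow(Add(m, 1), -1)) = Add(-3, Pow(Add(1, m), -1)))
Function('C')(s) = 1 (Function('C')(s) = Add(-4, Mul(-1, -5)) = Add(-4, 5) = 1)
P = 1
Pow(Pow(Add(Function('c')(-13, 10), P), -1), 2) = Pow(Pow(Add(Add(10, Mul(-12, -13)), 1), -1), 2) = Pow(Pow(Add(Add(10, 156), 1), -1), 2) = Pow(Pow(Add(166, 1), -1), 2) = Pow(Pow(167, -1), 2) = Pow(Rational(1, 167), 2) = Rational(1, 27889)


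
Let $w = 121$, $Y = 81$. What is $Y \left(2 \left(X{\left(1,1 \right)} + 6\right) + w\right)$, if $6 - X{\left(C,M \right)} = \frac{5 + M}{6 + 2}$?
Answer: $\frac{23247}{2} \approx 11624.0$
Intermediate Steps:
$X{\left(C,M \right)} = \frac{43}{8} - \frac{M}{8}$ ($X{\left(C,M \right)} = 6 - \frac{5 + M}{6 + 2} = 6 - \frac{5 + M}{8} = 6 - \left(5 + M\right) \frac{1}{8} = 6 - \left(\frac{5}{8} + \frac{M}{8}\right) = \frac{43}{8} - \frac{M}{8}$)
$Y \left(2 \left(X{\left(1,1 \right)} + 6\right) + w\right) = 81 \left(2 \left(\left(\frac{43}{8} - \frac{1}{8}\right) + 6\right) + 121\right) = 81 \left(2 \left(\frac{21}{4} + 6\right) + 121\right) = 81 \left(2 \cdot \frac{45}{4} + 121\right) = 81 \left(\frac{45}{2} + 121\right) = 81 \cdot \frac{287}{2} = \frac{23247}{2}$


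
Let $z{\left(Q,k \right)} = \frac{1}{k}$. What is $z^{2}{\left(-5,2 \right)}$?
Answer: $\frac{1}{4} \approx 0.25$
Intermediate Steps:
$z^{2}{\left(-5,2 \right)} = \left(\frac{1}{2}\right)^{2} = \frac{1}{4}$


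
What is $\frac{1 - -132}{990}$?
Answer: $\frac{133}{990} \approx 0.13434$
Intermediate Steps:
$\frac{1 - -132}{990} = \left(1 + 132\right) \frac{1}{990} = 133 \cdot \frac{1}{990} = \frac{133}{990}$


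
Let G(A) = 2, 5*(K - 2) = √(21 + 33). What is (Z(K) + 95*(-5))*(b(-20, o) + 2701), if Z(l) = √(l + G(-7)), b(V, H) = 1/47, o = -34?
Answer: -60300300/47 + 126948*√(100 + 15*√6)/235 ≈ -1.2767e+6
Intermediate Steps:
K = 2 + 3*√6/5 (K = 2 + √(21 + 33)/5 = 2 + √54/5 = 2 + (3*√6)/5 = 2 + 3*√6/5 ≈ 3.4697)
b(V, H) = 1/47
Z(l) = √(2 + l) (Z(l) = √(l + 2) = √(2 + l))
(Z(K) + 95*(-5))*(b(-20, o) + 2701) = (√(2 + (2 + 3*√6/5)) + 95*(-5))*(1/47 + 2701) = (√(4 + 3*√6/5) - 475)*(126948/47) = (-475 + √(4 + 3*√6/5))*(126948/47) = -60300300/47 + 126948*√(4 + 3*√6/5)/47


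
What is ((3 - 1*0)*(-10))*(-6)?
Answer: 180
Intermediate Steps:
((3 - 1*0)*(-10))*(-6) = ((3 + 0)*(-10))*(-6) = (3*(-10))*(-6) = -30*(-6) = 180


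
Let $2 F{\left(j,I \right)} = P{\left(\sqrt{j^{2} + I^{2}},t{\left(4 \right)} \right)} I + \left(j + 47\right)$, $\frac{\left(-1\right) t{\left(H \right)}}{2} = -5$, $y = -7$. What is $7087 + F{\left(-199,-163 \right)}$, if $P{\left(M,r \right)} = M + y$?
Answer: $\frac{15163}{2} - \frac{163 \sqrt{66170}}{2} \approx -13383.0$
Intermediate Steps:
$t{\left(H \right)} = 10$ ($t{\left(H \right)} = \left(-2\right) \left(-5\right) = 10$)
$P{\left(M,r \right)} = -7 + M$ ($P{\left(M,r \right)} = M - 7 = -7 + M$)
$F{\left(j,I \right)} = \frac{47}{2} + \frac{j}{2} + \frac{I \left(-7 + \sqrt{I^{2} + j^{2}}\right)}{2}$ ($F{\left(j,I \right)} = \frac{\left(-7 + \sqrt{j^{2} + I^{2}}\right) I + \left(j + 47\right)}{2} = \frac{\left(-7 + \sqrt{I^{2} + j^{2}}\right) I + \left(47 + j\right)}{2} = \frac{I \left(-7 + \sqrt{I^{2} + j^{2}}\right) + \left(47 + j\right)}{2} = \frac{47 + j + I \left(-7 + \sqrt{I^{2} + j^{2}}\right)}{2} = \frac{47}{2} + \frac{j}{2} + \frac{I \left(-7 + \sqrt{I^{2} + j^{2}}\right)}{2}$)
$7087 + F{\left(-199,-163 \right)} = 7087 + \left(\frac{47}{2} + \frac{1}{2} \left(-199\right) + \frac{1}{2} \left(-163\right) \left(-7 + \sqrt{\left(-163\right)^{2} + \left(-199\right)^{2}}\right)\right) = 7087 + \left(\frac{47}{2} - \frac{199}{2} + \frac{1}{2} \left(-163\right) \left(-7 + \sqrt{26569 + 39601}\right)\right) = 7087 + \left(\frac{47}{2} - \frac{199}{2} + \frac{1}{2} \left(-163\right) \left(-7 + \sqrt{66170}\right)\right) = 7087 + \left(\frac{47}{2} - \frac{199}{2} + \left(\frac{1141}{2} - \frac{163 \sqrt{66170}}{2}\right)\right) = 7087 + \left(\frac{989}{2} - \frac{163 \sqrt{66170}}{2}\right) = \frac{15163}{2} - \frac{163 \sqrt{66170}}{2}$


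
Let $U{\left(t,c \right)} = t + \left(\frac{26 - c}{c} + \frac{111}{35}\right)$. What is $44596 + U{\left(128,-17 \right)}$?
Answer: $\frac{26611162}{595} \approx 44725.0$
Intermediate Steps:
$U{\left(t,c \right)} = \frac{111}{35} + t + \frac{26 - c}{c}$ ($U{\left(t,c \right)} = t + \left(\frac{26 - c}{c} + 111 \cdot \frac{1}{35}\right) = t + \left(\frac{26 - c}{c} + \frac{111}{35}\right) = t + \left(\frac{111}{35} + \frac{26 - c}{c}\right) = \frac{111}{35} + t + \frac{26 - c}{c}$)
$44596 + U{\left(128,-17 \right)} = 44596 + \left(\frac{76}{35} + 128 + \frac{26}{-17}\right) = 44596 + \left(\frac{76}{35} + 128 + 26 \left(- \frac{1}{17}\right)\right) = 44596 + \left(\frac{76}{35} + 128 - \frac{26}{17}\right) = 44596 + \frac{76542}{595} = \frac{26611162}{595}$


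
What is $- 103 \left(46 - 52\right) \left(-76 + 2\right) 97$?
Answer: $-4436004$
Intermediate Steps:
$- 103 \left(46 - 52\right) \left(-76 + 2\right) 97 = - 103 \left(\left(-6\right) \left(-74\right)\right) 97 = \left(-103\right) 444 \cdot 97 = \left(-45732\right) 97 = -4436004$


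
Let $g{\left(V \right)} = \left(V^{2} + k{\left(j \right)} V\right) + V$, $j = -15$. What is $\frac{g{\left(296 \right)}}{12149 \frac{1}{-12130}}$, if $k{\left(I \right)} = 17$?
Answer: $- \frac{1127410720}{12149} \approx -92799.0$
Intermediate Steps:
$g{\left(V \right)} = V^{2} + 18 V$ ($g{\left(V \right)} = \left(V^{2} + 17 V\right) + V = V^{2} + 18 V$)
$\frac{g{\left(296 \right)}}{12149 \frac{1}{-12130}} = \frac{296 \left(18 + 296\right)}{12149 \frac{1}{-12130}} = \frac{296 \cdot 314}{12149 \left(- \frac{1}{12130}\right)} = \frac{92944}{- \frac{12149}{12130}} = 92944 \left(- \frac{12130}{12149}\right) = - \frac{1127410720}{12149}$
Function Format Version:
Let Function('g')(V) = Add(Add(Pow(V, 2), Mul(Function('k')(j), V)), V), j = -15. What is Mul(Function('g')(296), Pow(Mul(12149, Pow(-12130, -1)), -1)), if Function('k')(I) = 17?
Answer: Rational(-1127410720, 12149) ≈ -92799.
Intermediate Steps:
Function('g')(V) = Add(Pow(V, 2), Mul(18, V)) (Function('g')(V) = Add(Add(Pow(V, 2), Mul(17, V)), V) = Add(Pow(V, 2), Mul(18, V)))
Mul(Function('g')(296), Pow(Mul(12149, Pow(-12130, -1)), -1)) = Mul(Mul(296, Add(18, 296)), Pow(Mul(12149, Pow(-12130, -1)), -1)) = Mul(Mul(296, 314), Pow(Mul(12149, Rational(-1, 12130)), -1)) = Mul(92944, Pow(Rational(-12149, 12130), -1)) = Mul(92944, Rational(-12130, 12149)) = Rational(-1127410720, 12149)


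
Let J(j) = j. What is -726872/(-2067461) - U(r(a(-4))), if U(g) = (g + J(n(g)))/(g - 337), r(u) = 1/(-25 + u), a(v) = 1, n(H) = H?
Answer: 5875532686/16723692029 ≈ 0.35133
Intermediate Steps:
U(g) = 2*g/(-337 + g) (U(g) = (g + g)/(g - 337) = (2*g)/(-337 + g) = 2*g/(-337 + g))
-726872/(-2067461) - U(r(a(-4))) = -726872/(-2067461) - 2/((-25 + 1)*(-337 + 1/(-25 + 1))) = -726872*(-1/2067461) - 2/((-24)*(-337 + 1/(-24))) = 726872/2067461 - 2*(-1)/(24*(-337 - 1/24)) = 726872/2067461 - 2*(-1)/(24*(-8089/24)) = 726872/2067461 - 2*(-1)*(-24)/(24*8089) = 726872/2067461 - 1*2/8089 = 726872/2067461 - 2/8089 = 5875532686/16723692029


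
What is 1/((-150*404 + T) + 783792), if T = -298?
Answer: 1/722894 ≈ 1.3833e-6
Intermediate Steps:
1/((-150*404 + T) + 783792) = 1/((-150*404 - 298) + 783792) = 1/((-60600 - 298) + 783792) = 1/(-60898 + 783792) = 1/722894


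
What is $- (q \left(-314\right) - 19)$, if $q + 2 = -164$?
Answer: $-52105$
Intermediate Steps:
$q = -166$ ($q = -2 - 164 = -166$)
$- (q \left(-314\right) - 19) = - (\left(-166\right) \left(-314\right) - 19) = - (52124 - 19) = \left(-1\right) 52105 = -52105$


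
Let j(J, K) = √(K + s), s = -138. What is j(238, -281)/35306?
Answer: I*√419/35306 ≈ 0.00057977*I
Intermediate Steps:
j(J, K) = √(-138 + K) (j(J, K) = √(K - 138) = √(-138 + K))
j(238, -281)/35306 = √(-138 - 281)/35306 = √(-419)*(1/35306) = (I*√419)*(1/35306) = I*√419/35306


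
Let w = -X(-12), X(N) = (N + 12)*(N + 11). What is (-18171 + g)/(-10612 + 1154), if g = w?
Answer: 18171/9458 ≈ 1.9212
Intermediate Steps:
X(N) = (11 + N)*(12 + N) (X(N) = (12 + N)*(11 + N) = (11 + N)*(12 + N))
w = 0 (w = -(132 + (-12)² + 23*(-12)) = -(132 + 144 - 276) = -1*0 = 0)
g = 0
(-18171 + g)/(-10612 + 1154) = (-18171 + 0)/(-10612 + 1154) = -18171/(-9458) = -18171*(-1/9458) = 18171/9458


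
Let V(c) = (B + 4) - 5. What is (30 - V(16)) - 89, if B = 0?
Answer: -58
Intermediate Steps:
V(c) = -1 (V(c) = (0 + 4) - 5 = 4 - 5 = -1)
(30 - V(16)) - 89 = (30 - 1*(-1)) - 89 = (30 + 1) - 89 = 31 - 89 = -58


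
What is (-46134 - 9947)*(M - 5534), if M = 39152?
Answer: -1885331058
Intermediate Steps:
(-46134 - 9947)*(M - 5534) = (-46134 - 9947)*(39152 - 5534) = -56081*33618 = -1885331058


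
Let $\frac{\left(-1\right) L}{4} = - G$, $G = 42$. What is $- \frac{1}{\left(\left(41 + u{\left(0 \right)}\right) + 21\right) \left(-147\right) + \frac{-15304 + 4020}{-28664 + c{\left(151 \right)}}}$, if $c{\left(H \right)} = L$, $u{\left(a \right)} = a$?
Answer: $\frac{548}{4994255} \approx 0.00010973$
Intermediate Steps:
$L = 168$ ($L = - 4 \left(\left(-1\right) 42\right) = \left(-4\right) \left(-42\right) = 168$)
$c{\left(H \right)} = 168$
$- \frac{1}{\left(\left(41 + u{\left(0 \right)}\right) + 21\right) \left(-147\right) + \frac{-15304 + 4020}{-28664 + c{\left(151 \right)}}} = - \frac{1}{\left(\left(41 + 0\right) + 21\right) \left(-147\right) + \frac{-15304 + 4020}{-28664 + 168}} = - \frac{1}{\left(41 + 21\right) \left(-147\right) - \frac{11284}{-28496}} = - \frac{1}{62 \left(-147\right) - - \frac{217}{548}} = - \frac{1}{-9114 + \frac{217}{548}} = - \frac{1}{- \frac{4994255}{548}} = \left(-1\right) \left(- \frac{548}{4994255}\right) = \frac{548}{4994255}$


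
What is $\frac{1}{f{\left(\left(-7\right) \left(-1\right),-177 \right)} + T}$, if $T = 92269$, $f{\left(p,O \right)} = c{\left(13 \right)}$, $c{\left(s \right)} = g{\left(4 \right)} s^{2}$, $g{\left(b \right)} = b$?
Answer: $\frac{1}{92945} \approx 1.0759 \cdot 10^{-5}$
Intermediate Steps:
$c{\left(s \right)} = 4 s^{2}$
$f{\left(p,O \right)} = 676$ ($f{\left(p,O \right)} = 4 \cdot 13^{2} = 4 \cdot 169 = 676$)
$\frac{1}{f{\left(\left(-7\right) \left(-1\right),-177 \right)} + T} = \frac{1}{676 + 92269} = \frac{1}{92945}$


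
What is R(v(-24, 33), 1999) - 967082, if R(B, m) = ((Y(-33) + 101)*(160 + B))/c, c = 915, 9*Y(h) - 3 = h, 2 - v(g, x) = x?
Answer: -884867431/915 ≈ -9.6707e+5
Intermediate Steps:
v(g, x) = 2 - x
Y(h) = 1/3 + h/9
R(B, m) = 9376/549 + 293*B/2745 (R(B, m) = (((1/3 + (1/9)*(-33)) + 101)*(160 + B))/915 = (((1/3 - 11/3) + 101)*(160 + B))*(1/915) = ((-10/3 + 101)*(160 + B))*(1/915) = (293*(160 + B)/3)*(1/915) = (46880/3 + 293*B/3)*(1/915) = 9376/549 + 293*B/2745)
R(v(-24, 33), 1999) - 967082 = (9376/549 + 293*(2 - 1*33)/2745) - 967082 = (9376/549 + 293*(2 - 33)/2745) - 967082 = (9376/549 + (293/2745)*(-31)) - 967082 = (9376/549 - 9083/2745) - 967082 = 12599/915 - 967082 = -884867431/915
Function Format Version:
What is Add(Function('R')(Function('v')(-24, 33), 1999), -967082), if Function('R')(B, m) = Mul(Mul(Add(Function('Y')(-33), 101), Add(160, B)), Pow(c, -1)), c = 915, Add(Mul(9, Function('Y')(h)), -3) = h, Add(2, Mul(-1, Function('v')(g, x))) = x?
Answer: Rational(-884867431, 915) ≈ -9.6707e+5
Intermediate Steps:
Function('v')(g, x) = Add(2, Mul(-1, x))
Function('Y')(h) = Add(Rational(1, 3), Mul(Rational(1, 9), h))
Function('R')(B, m) = Add(Rational(9376, 549), Mul(Rational(293, 2745), B)) (Function('R')(B, m) = Mul(Mul(Add(Add(Rational(1, 3), Mul(Rational(1, 9), -33)), 101), Add(160, B)), Pow(915, -1)) = Mul(Mul(Add(Add(Rational(1, 3), Rational(-11, 3)), 101), Add(160, B)), Rational(1, 915)) = Mul(Mul(Add(Rational(-10, 3), 101), Add(160, B)), Rational(1, 915)) = Mul(Mul(Rational(293, 3), Add(160, B)), Rational(1, 915)) = Mul(Add(Rational(46880, 3), Mul(Rational(293, 3), B)), Rational(1, 915)) = Add(Rational(9376, 549), Mul(Rational(293, 2745), B)))
Add(Function('R')(Function('v')(-24, 33), 1999), -967082) = Add(Add(Rational(9376, 549), Mul(Rational(293, 2745), Add(2, Mul(-1, 33)))), -967082) = Add(Add(Rational(9376, 549), Mul(Rational(293, 2745), Add(2, -33))), -967082) = Add(Add(Rational(9376, 549), Mul(Rational(293, 2745), -31)), -967082) = Add(Add(Rational(9376, 549), Rational(-9083, 2745)), -967082) = Add(Rational(12599, 915), -967082) = Rational(-884867431, 915)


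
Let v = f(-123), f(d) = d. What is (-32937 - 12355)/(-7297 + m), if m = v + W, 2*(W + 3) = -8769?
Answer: 90584/23615 ≈ 3.8359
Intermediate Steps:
W = -8775/2 (W = -3 + (1/2)*(-8769) = -3 - 8769/2 = -8775/2 ≈ -4387.5)
v = -123
m = -9021/2 (m = -123 - 8775/2 = -9021/2 ≈ -4510.5)
(-32937 - 12355)/(-7297 + m) = (-32937 - 12355)/(-7297 - 9021/2) = -45292/(-23615/2) = -45292*(-2/23615) = 90584/23615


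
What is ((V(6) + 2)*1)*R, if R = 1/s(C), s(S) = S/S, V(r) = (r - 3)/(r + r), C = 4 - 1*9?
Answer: 9/4 ≈ 2.2500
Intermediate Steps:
C = -5 (C = 4 - 9 = -5)
V(r) = (-3 + r)/(2*r) (V(r) = (-3 + r)/((2*r)) = (-3 + r)*(1/(2*r)) = (-3 + r)/(2*r))
s(S) = 1
R = 1 (R = 1/1 = 1)
((V(6) + 2)*1)*R = (((½)*(-3 + 6)/6 + 2)*1)*1 = (((½)*(⅙)*3 + 2)*1)*1 = ((¼ + 2)*1)*1 = ((9/4)*1)*1 = (9/4)*1 = 9/4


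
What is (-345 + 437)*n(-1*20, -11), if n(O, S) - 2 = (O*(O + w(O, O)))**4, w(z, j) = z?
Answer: 37683200000184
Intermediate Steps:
n(O, S) = 2 + 16*O**8 (n(O, S) = 2 + (O*(O + O))**4 = 2 + (O*(2*O))**4 = 2 + (2*O**2)**4 = 2 + 16*O**8)
(-345 + 437)*n(-1*20, -11) = (-345 + 437)*(2 + 16*(-1*20)**8) = 92*(2 + 16*(-20)**8) = 92*(2 + 16*25600000000) = 92*(2 + 409600000000) = 92*409600000002 = 37683200000184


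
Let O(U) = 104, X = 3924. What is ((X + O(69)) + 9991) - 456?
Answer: 13563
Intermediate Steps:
((X + O(69)) + 9991) - 456 = ((3924 + 104) + 9991) - 456 = (4028 + 9991) - 456 = 14019 - 456 = 13563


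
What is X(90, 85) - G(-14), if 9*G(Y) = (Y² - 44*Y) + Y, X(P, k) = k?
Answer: -11/3 ≈ -3.6667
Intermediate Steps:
G(Y) = -43*Y/9 + Y²/9 (G(Y) = ((Y² - 44*Y) + Y)/9 = (Y² - 43*Y)/9 = -43*Y/9 + Y²/9)
X(90, 85) - G(-14) = 85 - (-14)*(-43 - 14)/9 = 85 - (-14)*(-57)/9 = 85 - 1*266/3 = 85 - 266/3 = -11/3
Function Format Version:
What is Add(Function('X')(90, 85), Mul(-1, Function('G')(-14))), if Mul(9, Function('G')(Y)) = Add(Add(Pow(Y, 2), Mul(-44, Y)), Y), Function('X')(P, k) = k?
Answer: Rational(-11, 3) ≈ -3.6667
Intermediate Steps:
Function('G')(Y) = Add(Mul(Rational(-43, 9), Y), Mul(Rational(1, 9), Pow(Y, 2))) (Function('G')(Y) = Mul(Rational(1, 9), Add(Add(Pow(Y, 2), Mul(-44, Y)), Y)) = Mul(Rational(1, 9), Add(Pow(Y, 2), Mul(-43, Y))) = Add(Mul(Rational(-43, 9), Y), Mul(Rational(1, 9), Pow(Y, 2))))
Add(Function('X')(90, 85), Mul(-1, Function('G')(-14))) = Add(85, Mul(-1, Mul(Rational(1, 9), -14, Add(-43, -14)))) = Add(85, Mul(-1, Mul(Rational(1, 9), -14, -57))) = Add(85, Mul(-1, Rational(266, 3))) = Add(85, Rational(-266, 3)) = Rational(-11, 3)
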